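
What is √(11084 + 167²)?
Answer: √38973 ≈ 197.42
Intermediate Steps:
√(11084 + 167²) = √(11084 + 27889) = √38973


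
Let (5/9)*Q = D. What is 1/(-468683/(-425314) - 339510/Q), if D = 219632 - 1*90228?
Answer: -20638999821/7339445263 ≈ -2.8121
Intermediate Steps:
D = 129404 (D = 219632 - 90228 = 129404)
Q = 1164636/5 (Q = (9/5)*129404 = 1164636/5 ≈ 2.3293e+5)
1/(-468683/(-425314) - 339510/Q) = 1/(-468683/(-425314) - 339510/1164636/5) = 1/(-468683*(-1/425314) - 339510*5/1164636) = 1/(468683/425314 - 282925/194106) = 1/(-7339445263/20638999821) = -20638999821/7339445263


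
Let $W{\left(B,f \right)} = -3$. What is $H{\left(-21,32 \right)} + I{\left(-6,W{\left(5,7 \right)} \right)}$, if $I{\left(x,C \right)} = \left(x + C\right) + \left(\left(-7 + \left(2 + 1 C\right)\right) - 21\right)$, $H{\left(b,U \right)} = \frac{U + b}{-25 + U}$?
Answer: $- \frac{255}{7} \approx -36.429$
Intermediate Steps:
$H{\left(b,U \right)} = \frac{U + b}{-25 + U}$
$I{\left(x,C \right)} = -26 + x + 2 C$ ($I{\left(x,C \right)} = \left(C + x\right) + \left(\left(-7 + \left(2 + C\right)\right) - 21\right) = \left(C + x\right) + \left(\left(-5 + C\right) - 21\right) = \left(C + x\right) + \left(-26 + C\right) = -26 + x + 2 C$)
$H{\left(-21,32 \right)} + I{\left(-6,W{\left(5,7 \right)} \right)} = \frac{32 - 21}{-25 + 32} - 38 = \frac{1}{7} \cdot 11 - 38 = \frac{11}{7} - 38 = - \frac{255}{7}$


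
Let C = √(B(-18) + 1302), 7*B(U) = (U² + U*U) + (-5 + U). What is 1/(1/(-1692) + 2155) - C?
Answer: 1692/3646259 - √68173/7 ≈ -37.299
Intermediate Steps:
B(U) = -5/7 + U/7 + 2*U²/7 (B(U) = ((U² + U*U) + (-5 + U))/7 = ((U² + U²) + (-5 + U))/7 = (2*U² + (-5 + U))/7 = (-5 + U + 2*U²)/7 = -5/7 + U/7 + 2*U²/7)
C = √68173/7 (C = √((-5/7 + (⅐)*(-18) + (2/7)*(-18)²) + 1302) = √((-5/7 - 18/7 + (2/7)*324) + 1302) = √((-5/7 - 18/7 + 648/7) + 1302) = √(625/7 + 1302) = √(9739/7) = √68173/7 ≈ 37.300)
1/(1/(-1692) + 2155) - C = 1/(1/(-1692) + 2155) - √68173/7 = 1/(-1/1692 + 2155) - √68173/7 = 1/(3646259/1692) - √68173/7 = 1692/3646259 - √68173/7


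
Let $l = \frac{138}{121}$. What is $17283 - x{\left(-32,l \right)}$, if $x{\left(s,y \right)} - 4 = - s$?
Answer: $17247$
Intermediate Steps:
$l = \frac{138}{121}$ ($l = 138 \cdot \frac{1}{121} = \frac{138}{121} \approx 1.1405$)
$x{\left(s,y \right)} = 4 - s$
$17283 - x{\left(-32,l \right)} = 17283 - \left(4 - -32\right) = 17283 - \left(4 + 32\right) = 17283 - 36 = 17247$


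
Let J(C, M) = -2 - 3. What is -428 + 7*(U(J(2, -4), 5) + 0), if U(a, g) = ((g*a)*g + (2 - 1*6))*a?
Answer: 4087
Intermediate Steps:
J(C, M) = -5
U(a, g) = a*(-4 + a*g**2) (U(a, g) = ((a*g)*g + (2 - 6))*a = (a*g**2 - 4)*a = (-4 + a*g**2)*a = a*(-4 + a*g**2))
-428 + 7*(U(J(2, -4), 5) + 0) = -428 + 7*(-5*(-4 - 5*5**2) + 0) = -428 + 7*(-5*(-4 - 5*25) + 0) = -428 + 7*(-5*(-4 - 125) + 0) = -428 + 7*(-5*(-129) + 0) = -428 + 7*(645 + 0) = -428 + 7*645 = -428 + 4515 = 4087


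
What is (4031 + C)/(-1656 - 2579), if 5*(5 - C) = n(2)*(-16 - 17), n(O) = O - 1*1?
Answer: -20213/21175 ≈ -0.95457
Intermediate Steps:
n(O) = -1 + O (n(O) = O - 1 = -1 + O)
C = 58/5 (C = 5 - (-1 + 2)*(-16 - 17)/5 = 5 - (-33)/5 = 5 - 1/5*(-33) = 5 + 33/5 = 58/5 ≈ 11.600)
(4031 + C)/(-1656 - 2579) = (4031 + 58/5)/(-1656 - 2579) = (20213/5)/(-4235) = (20213/5)*(-1/4235) = -20213/21175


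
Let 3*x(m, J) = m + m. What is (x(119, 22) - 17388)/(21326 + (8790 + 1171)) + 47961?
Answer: 4501615495/93861 ≈ 47960.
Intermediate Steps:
x(m, J) = 2*m/3 (x(m, J) = (m + m)/3 = (2*m)/3 = 2*m/3)
(x(119, 22) - 17388)/(21326 + (8790 + 1171)) + 47961 = ((⅔)*119 - 17388)/(21326 + (8790 + 1171)) + 47961 = (238/3 - 17388)/(21326 + 9961) + 47961 = -51926/3/31287 + 47961 = -51926/3*1/31287 + 47961 = -51926/93861 + 47961 = 4501615495/93861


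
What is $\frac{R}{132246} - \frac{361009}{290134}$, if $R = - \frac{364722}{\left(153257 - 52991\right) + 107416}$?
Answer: $- \frac{413135794832029}{332023471630227} \approx -1.2443$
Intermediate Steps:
$R = - \frac{182361}{103841}$ ($R = - \frac{364722}{100266 + 107416} = - \frac{364722}{207682} = \left(-364722\right) \frac{1}{207682} = - \frac{182361}{103841} \approx -1.7562$)
$\frac{R}{132246} - \frac{361009}{290134} = - \frac{182361}{103841 \cdot 132246} - \frac{361009}{290134} = \left(- \frac{182361}{103841}\right) \frac{1}{132246} - \frac{361009}{290134} = - \frac{60787}{4577518962} - \frac{361009}{290134} = - \frac{413135794832029}{332023471630227}$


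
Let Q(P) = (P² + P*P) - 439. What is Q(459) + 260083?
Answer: 681006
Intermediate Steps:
Q(P) = -439 + 2*P² (Q(P) = (P² + P²) - 439 = 2*P² - 439 = -439 + 2*P²)
Q(459) + 260083 = (-439 + 2*459²) + 260083 = (-439 + 2*210681) + 260083 = (-439 + 421362) + 260083 = 420923 + 260083 = 681006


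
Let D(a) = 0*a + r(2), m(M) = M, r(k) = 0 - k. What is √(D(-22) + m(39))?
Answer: √37 ≈ 6.0828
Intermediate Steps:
r(k) = -k
D(a) = -2 (D(a) = 0*a - 1*2 = 0 - 2 = -2)
√(D(-22) + m(39)) = √(-2 + 39) = √37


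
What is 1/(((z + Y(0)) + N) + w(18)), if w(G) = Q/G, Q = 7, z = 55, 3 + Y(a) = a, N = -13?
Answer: 18/709 ≈ 0.025388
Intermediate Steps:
Y(a) = -3 + a
w(G) = 7/G
1/(((z + Y(0)) + N) + w(18)) = 1/(((55 + (-3 + 0)) - 13) + 7/18) = 1/(((55 - 3) - 13) + 7*(1/18)) = 1/((52 - 13) + 7/18) = 1/(39 + 7/18) = 1/(709/18) = 18/709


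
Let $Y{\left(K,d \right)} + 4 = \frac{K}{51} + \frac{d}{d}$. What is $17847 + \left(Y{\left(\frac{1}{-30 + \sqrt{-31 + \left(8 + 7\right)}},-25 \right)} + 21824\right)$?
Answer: $\frac{308855043}{7786} - \frac{i}{11679} \approx 39668.0 - 8.5624 \cdot 10^{-5} i$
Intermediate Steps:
$Y{\left(K,d \right)} = -3 + \frac{K}{51}$ ($Y{\left(K,d \right)} = -4 + \left(\frac{K}{51} + \frac{d}{d}\right) = -4 + \left(K \frac{1}{51} + 1\right) = -4 + \left(\frac{K}{51} + 1\right) = -4 + \left(1 + \frac{K}{51}\right) = -3 + \frac{K}{51}$)
$17847 + \left(Y{\left(\frac{1}{-30 + \sqrt{-31 + \left(8 + 7\right)}},-25 \right)} + 21824\right) = 17847 + \left(\left(-3 + \frac{1}{51 \left(-30 + \sqrt{-31 + \left(8 + 7\right)}\right)}\right) + 21824\right) = 17847 + \left(\left(-3 + \frac{1}{51 \left(-30 + \sqrt{-31 + 15}\right)}\right) + 21824\right) = 17847 + \left(\left(-3 + \frac{1}{51 \left(-30 + \sqrt{-16}\right)}\right) + 21824\right) = 17847 + \left(\left(-3 + \frac{1}{51 \left(-30 + 4 i\right)}\right) + 21824\right) = 17847 + \left(\left(-3 + \frac{\frac{1}{916} \left(-30 - 4 i\right)}{51}\right) + 21824\right) = 17847 + \left(\left(-3 + \frac{-30 - 4 i}{46716}\right) + 21824\right) = 17847 + \left(21821 + \frac{-30 - 4 i}{46716}\right) = 39668 + \frac{-30 - 4 i}{46716}$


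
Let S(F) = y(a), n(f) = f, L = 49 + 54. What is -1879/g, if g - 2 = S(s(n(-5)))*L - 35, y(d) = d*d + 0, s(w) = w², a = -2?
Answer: -1879/379 ≈ -4.9578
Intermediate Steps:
L = 103
y(d) = d² (y(d) = d² + 0 = d²)
S(F) = 4 (S(F) = (-2)² = 4)
g = 379 (g = 2 + (4*103 - 35) = 2 + (412 - 35) = 2 + 377 = 379)
-1879/g = -1879/379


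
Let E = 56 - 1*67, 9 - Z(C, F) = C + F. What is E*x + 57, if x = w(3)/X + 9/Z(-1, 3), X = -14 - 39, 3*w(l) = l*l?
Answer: 16131/371 ≈ 43.480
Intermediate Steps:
w(l) = l**2/3 (w(l) = (l*l)/3 = l**2/3)
Z(C, F) = 9 - C - F (Z(C, F) = 9 - (C + F) = 9 + (-C - F) = 9 - C - F)
E = -11 (E = 56 - 67 = -11)
X = -53
x = 456/371 (x = ((1/3)*3**2)/(-53) + 9/(9 - 1*(-1) - 1*3) = ((1/3)*9)*(-1/53) + 9/(9 + 1 - 3) = 3*(-1/53) + 9/7 = -3/53 + 9*(1/7) = -3/53 + 9/7 = 456/371 ≈ 1.2291)
E*x + 57 = -11*456/371 + 57 = -5016/371 + 57 = 16131/371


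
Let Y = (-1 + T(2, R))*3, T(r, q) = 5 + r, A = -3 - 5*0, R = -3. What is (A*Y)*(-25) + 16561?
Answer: 17911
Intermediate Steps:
A = -3 (A = -3 + 0 = -3)
Y = 18 (Y = (-1 + (5 + 2))*3 = (-1 + 7)*3 = 6*3 = 18)
(A*Y)*(-25) + 16561 = -3*18*(-25) + 16561 = -54*(-25) + 16561 = 1350 + 16561 = 17911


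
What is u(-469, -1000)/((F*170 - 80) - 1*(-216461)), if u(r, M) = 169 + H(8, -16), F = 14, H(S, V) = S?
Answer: 177/218761 ≈ 0.00080910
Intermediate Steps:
u(r, M) = 177 (u(r, M) = 169 + 8 = 177)
u(-469, -1000)/((F*170 - 80) - 1*(-216461)) = 177/((14*170 - 80) - 1*(-216461)) = 177/((2380 - 80) + 216461) = 177/(2300 + 216461) = 177/218761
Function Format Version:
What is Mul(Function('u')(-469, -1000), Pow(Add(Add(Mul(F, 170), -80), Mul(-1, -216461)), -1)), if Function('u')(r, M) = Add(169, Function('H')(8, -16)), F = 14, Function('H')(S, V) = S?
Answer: Rational(177, 218761) ≈ 0.00080910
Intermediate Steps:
Function('u')(r, M) = 177 (Function('u')(r, M) = Add(169, 8) = 177)
Mul(Function('u')(-469, -1000), Pow(Add(Add(Mul(F, 170), -80), Mul(-1, -216461)), -1)) = Mul(177, Pow(Add(Add(Mul(14, 170), -80), Mul(-1, -216461)), -1)) = Mul(177, Pow(Add(Add(2380, -80), 216461), -1)) = Mul(177, Pow(Add(2300, 216461), -1)) = Mul(177, Pow(218761, -1)) = Mul(177, Rational(1, 218761)) = Rational(177, 218761)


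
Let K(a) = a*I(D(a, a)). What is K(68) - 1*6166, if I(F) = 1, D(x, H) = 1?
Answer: -6098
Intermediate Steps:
K(a) = a (K(a) = a*1 = a)
K(68) - 1*6166 = 68 - 1*6166 = 68 - 6166 = -6098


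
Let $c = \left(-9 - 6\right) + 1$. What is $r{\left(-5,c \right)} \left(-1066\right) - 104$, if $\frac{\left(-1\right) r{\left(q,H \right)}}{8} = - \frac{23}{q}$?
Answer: $\frac{195624}{5} \approx 39125.0$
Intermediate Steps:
$c = -14$ ($c = -15 + 1 = -14$)
$r{\left(q,H \right)} = \frac{184}{q}$ ($r{\left(q,H \right)} = - 8 \left(- \frac{23}{q}\right) = \frac{184}{q}$)
$r{\left(-5,c \right)} \left(-1066\right) - 104 = \frac{184}{-5} \left(-1066\right) - 104 = 184 \left(- \frac{1}{5}\right) \left(-1066\right) - 104 = \left(- \frac{184}{5}\right) \left(-1066\right) - 104 = \frac{196144}{5} - 104 = \frac{195624}{5}$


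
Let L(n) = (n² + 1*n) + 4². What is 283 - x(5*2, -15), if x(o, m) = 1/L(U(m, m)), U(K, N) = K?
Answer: 63957/226 ≈ 283.00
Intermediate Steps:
L(n) = 16 + n + n² (L(n) = (n² + n) + 16 = (n + n²) + 16 = 16 + n + n²)
x(o, m) = 1/(16 + m + m²)
283 - x(5*2, -15) = 283 - 1/(16 - 15 + (-15)²) = 283 - 1/(16 - 15 + 225) = 283 - 1/226 = 63957/226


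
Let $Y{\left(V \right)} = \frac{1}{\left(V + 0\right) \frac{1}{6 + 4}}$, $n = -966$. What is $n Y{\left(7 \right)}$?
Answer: $-1380$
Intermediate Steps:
$Y{\left(V \right)} = \frac{10}{V}$ ($Y{\left(V \right)} = \frac{1}{V \frac{1}{10}} = \frac{1}{\frac{1}{10} V} = \frac{10}{V}$)
$n Y{\left(7 \right)} = - 966 \cdot \frac{10}{7} = - 966 \cdot 10 \cdot \frac{1}{7} = \left(-966\right) \frac{10}{7} = -1380$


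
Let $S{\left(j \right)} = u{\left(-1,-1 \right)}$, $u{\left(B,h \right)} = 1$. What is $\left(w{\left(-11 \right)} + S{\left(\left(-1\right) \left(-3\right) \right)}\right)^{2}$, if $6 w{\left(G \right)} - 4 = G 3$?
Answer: $\frac{529}{36} \approx 14.694$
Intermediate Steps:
$w{\left(G \right)} = \frac{2}{3} + \frac{G}{2}$ ($w{\left(G \right)} = \frac{2}{3} + \frac{G 3}{6} = \frac{2}{3} + \frac{3 G}{6} = \frac{2}{3} + \frac{G}{2}$)
$S{\left(j \right)} = 1$
$\left(w{\left(-11 \right)} + S{\left(\left(-1\right) \left(-3\right) \right)}\right)^{2} = \left(\left(\frac{2}{3} + \frac{1}{2} \left(-11\right)\right) + 1\right)^{2} = \left(\left(\frac{2}{3} - \frac{11}{2}\right) + 1\right)^{2} = \left(- \frac{29}{6} + 1\right)^{2} = \left(- \frac{23}{6}\right)^{2} = \frac{529}{36}$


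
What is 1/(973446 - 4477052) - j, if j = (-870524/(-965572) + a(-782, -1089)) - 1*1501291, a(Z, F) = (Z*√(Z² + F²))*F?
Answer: 1269710040281918199/845745963158 - 851598*√1797445 ≈ -1.1402e+9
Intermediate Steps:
a(Z, F) = F*Z*√(F² + Z²) (a(Z, F) = (Z*√(F² + Z²))*F = F*Z*√(F² + Z²))
j = -362400920732/241393 + 851598*√1797445 (j = (-870524/(-965572) - 1089*(-782)*√((-1089)² + (-782)²)) - 1*1501291 = (-870524*(-1/965572) - 1089*(-782)*√(1185921 + 611524)) - 1501291 = (217631/241393 - 1089*(-782)*√1797445) - 1501291 = (217631/241393 + 851598*√1797445) - 1501291 = -362400920732/241393 + 851598*√1797445 ≈ 1.1402e+9)
1/(973446 - 4477052) - j = 1/(973446 - 4477052) - (-362400920732/241393 + 851598*√1797445) = 1/(-3503606) + (362400920732/241393 - 851598*√1797445) = -1/3503606 + (362400920732/241393 - 851598*√1797445) = 1269710040281918199/845745963158 - 851598*√1797445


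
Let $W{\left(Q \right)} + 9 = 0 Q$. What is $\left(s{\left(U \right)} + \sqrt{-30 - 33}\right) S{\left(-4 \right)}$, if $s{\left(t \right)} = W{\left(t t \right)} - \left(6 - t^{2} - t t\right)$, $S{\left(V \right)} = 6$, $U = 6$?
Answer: $342 + 18 i \sqrt{7} \approx 342.0 + 47.624 i$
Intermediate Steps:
$W{\left(Q \right)} = -9$ ($W{\left(Q \right)} = -9 + 0 Q = -9 + 0 = -9$)
$s{\left(t \right)} = -15 + 2 t^{2}$ ($s{\left(t \right)} = -9 - \left(6 - t^{2} - t t\right) = -9 + \left(\left(t^{2} + t^{2}\right) - 6\right) = -9 + \left(2 t^{2} - 6\right) = -9 + \left(-6 + 2 t^{2}\right) = -15 + 2 t^{2}$)
$\left(s{\left(U \right)} + \sqrt{-30 - 33}\right) S{\left(-4 \right)} = \left(\left(-15 + 2 \cdot 6^{2}\right) + \sqrt{-30 - 33}\right) 6 = \left(\left(-15 + 2 \cdot 36\right) + \sqrt{-63}\right) 6 = \left(\left(-15 + 72\right) + 3 i \sqrt{7}\right) 6 = \left(57 + 3 i \sqrt{7}\right) 6 = 342 + 18 i \sqrt{7}$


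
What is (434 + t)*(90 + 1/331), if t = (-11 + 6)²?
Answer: 13674069/331 ≈ 41311.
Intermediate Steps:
t = 25 (t = (-5)² = 25)
(434 + t)*(90 + 1/331) = (434 + 25)*(90 + 1/331) = 459*(90 + 1/331) = 459*(29791/331) = 13674069/331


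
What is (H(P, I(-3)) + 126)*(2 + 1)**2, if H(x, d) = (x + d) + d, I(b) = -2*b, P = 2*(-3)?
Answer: 1188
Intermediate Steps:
P = -6
H(x, d) = x + 2*d (H(x, d) = (d + x) + d = x + 2*d)
(H(P, I(-3)) + 126)*(2 + 1)**2 = ((-6 + 2*(-2*(-3))) + 126)*(2 + 1)**2 = ((-6 + 2*6) + 126)*3**2 = ((-6 + 12) + 126)*9 = (6 + 126)*9 = 132*9 = 1188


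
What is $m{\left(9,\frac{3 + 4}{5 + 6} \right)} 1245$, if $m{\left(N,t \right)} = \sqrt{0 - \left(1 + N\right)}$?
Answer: $1245 i \sqrt{10} \approx 3937.0 i$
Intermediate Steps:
$m{\left(N,t \right)} = \sqrt{-1 - N}$
$m{\left(9,\frac{3 + 4}{5 + 6} \right)} 1245 = \sqrt{-1 - 9} \cdot 1245 = \sqrt{-10} \cdot 1245 = i \sqrt{10} \cdot 1245 = 1245 i \sqrt{10}$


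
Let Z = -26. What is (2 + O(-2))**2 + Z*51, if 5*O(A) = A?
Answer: -33086/25 ≈ -1323.4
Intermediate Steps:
O(A) = A/5
(2 + O(-2))**2 + Z*51 = (2 + (1/5)*(-2))**2 - 26*51 = (2 - 2/5)**2 - 1326 = (8/5)**2 - 1326 = 64/25 - 1326 = -33086/25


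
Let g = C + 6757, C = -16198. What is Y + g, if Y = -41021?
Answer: -50462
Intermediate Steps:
g = -9441 (g = -16198 + 6757 = -9441)
Y + g = -41021 - 9441 = -50462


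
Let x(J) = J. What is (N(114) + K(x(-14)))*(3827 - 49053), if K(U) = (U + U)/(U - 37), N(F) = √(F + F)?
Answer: -1266328/51 - 90452*√57 ≈ -7.0773e+5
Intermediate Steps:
N(F) = √2*√F (N(F) = √(2*F) = √2*√F)
K(U) = 2*U/(-37 + U) (K(U) = (2*U)/(-37 + U) = 2*U/(-37 + U))
(N(114) + K(x(-14)))*(3827 - 49053) = (√2*√114 + 2*(-14)/(-37 - 14))*(3827 - 49053) = (2*√57 + 2*(-14)/(-51))*(-45226) = (2*√57 + 2*(-14)*(-1/51))*(-45226) = (2*√57 + 28/51)*(-45226) = (28/51 + 2*√57)*(-45226) = -1266328/51 - 90452*√57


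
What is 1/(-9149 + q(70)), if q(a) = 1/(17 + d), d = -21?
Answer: -4/36597 ≈ -0.00010930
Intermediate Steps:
q(a) = -¼ (q(a) = 1/(17 - 21) = 1/(-4) = -¼)
1/(-9149 + q(70)) = 1/(-9149 - ¼) = 1/(-36597/4) = -4/36597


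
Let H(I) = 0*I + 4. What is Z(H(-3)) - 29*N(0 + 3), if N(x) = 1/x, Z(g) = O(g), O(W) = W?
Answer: -17/3 ≈ -5.6667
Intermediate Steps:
H(I) = 4 (H(I) = 0 + 4 = 4)
Z(g) = g
Z(H(-3)) - 29*N(0 + 3) = 4 - 29/(0 + 3) = 4 - 29/3 = -17/3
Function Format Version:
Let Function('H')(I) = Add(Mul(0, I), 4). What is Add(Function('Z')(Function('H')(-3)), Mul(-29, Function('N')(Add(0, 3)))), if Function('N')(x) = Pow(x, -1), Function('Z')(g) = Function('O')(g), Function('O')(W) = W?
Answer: Rational(-17, 3) ≈ -5.6667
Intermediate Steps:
Function('H')(I) = 4 (Function('H')(I) = Add(0, 4) = 4)
Function('Z')(g) = g
Add(Function('Z')(Function('H')(-3)), Mul(-29, Function('N')(Add(0, 3)))) = Add(4, Mul(-29, Pow(Add(0, 3), -1))) = Add(4, Mul(-29, Pow(3, -1))) = Add(4, Mul(-29, Rational(1, 3))) = Add(4, Rational(-29, 3)) = Rational(-17, 3)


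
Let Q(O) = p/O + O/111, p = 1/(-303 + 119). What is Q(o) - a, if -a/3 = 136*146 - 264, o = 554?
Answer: 665100799729/11314896 ≈ 58781.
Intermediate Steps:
p = -1/184 (p = 1/(-184) = -1/184 ≈ -0.0054348)
Q(O) = -1/(184*O) + O/111
a = -58776 (a = -3*(136*146 - 264) = -3*(19856 - 264) = -3*19592 = -58776)
Q(o) - a = (-1/184/554 + (1/111)*554) - 1*(-58776) = (-1/184*1/554 + 554/111) + 58776 = (-1/101936 + 554/111) + 58776 = 56472433/11314896 + 58776 = 665100799729/11314896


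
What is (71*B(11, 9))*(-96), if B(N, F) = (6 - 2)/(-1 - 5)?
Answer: 4544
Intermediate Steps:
B(N, F) = -2/3 (B(N, F) = 4/(-6) = 4*(-1/6) = -2/3)
(71*B(11, 9))*(-96) = (71*(-2/3))*(-96) = -142/3*(-96) = 4544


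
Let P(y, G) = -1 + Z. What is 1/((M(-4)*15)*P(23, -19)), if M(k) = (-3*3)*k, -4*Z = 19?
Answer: -1/3105 ≈ -0.00032206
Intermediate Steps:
Z = -19/4 (Z = -¼*19 = -19/4 ≈ -4.7500)
P(y, G) = -23/4 (P(y, G) = -1 - 19/4 = -23/4)
M(k) = -9*k
1/((M(-4)*15)*P(23, -19)) = 1/((-9*(-4)*15)*(-23/4)) = 1/((36*15)*(-23/4)) = 1/(540*(-23/4)) = 1/(-3105) = -1/3105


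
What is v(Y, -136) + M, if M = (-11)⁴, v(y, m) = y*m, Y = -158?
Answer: 36129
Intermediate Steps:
v(y, m) = m*y
M = 14641
v(Y, -136) + M = -136*(-158) + 14641 = 21488 + 14641 = 36129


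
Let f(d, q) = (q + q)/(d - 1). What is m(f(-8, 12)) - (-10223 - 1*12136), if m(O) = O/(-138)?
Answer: 4628317/207 ≈ 22359.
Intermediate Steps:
f(d, q) = 2*q/(-1 + d) (f(d, q) = (2*q)/(-1 + d) = 2*q/(-1 + d))
m(O) = -O/138 (m(O) = O*(-1/138) = -O/138)
m(f(-8, 12)) - (-10223 - 1*12136) = -12/(69*(-1 - 8)) - (-10223 - 1*12136) = -12/(69*(-9)) - (-10223 - 12136) = -12*(-1)/(69*9) - 1*(-22359) = -1/138*(-8/3) + 22359 = 4/207 + 22359 = 4628317/207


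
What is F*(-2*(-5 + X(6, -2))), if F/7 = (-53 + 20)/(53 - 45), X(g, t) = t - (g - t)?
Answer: -3465/4 ≈ -866.25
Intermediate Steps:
X(g, t) = -g + 2*t (X(g, t) = t + (t - g) = -g + 2*t)
F = -231/8 (F = 7*((-53 + 20)/(53 - 45)) = 7*(-33/8) = -231/8 ≈ -28.875)
F*(-2*(-5 + X(6, -2))) = -(-231)*(-5 + (-1*6 + 2*(-2)))/4 = -(-231)*(-5 + (-6 - 4))/4 = -(-231)*(-5 - 10)/4 = -(-231)*(-15)/4 = -231/8*30 = -3465/4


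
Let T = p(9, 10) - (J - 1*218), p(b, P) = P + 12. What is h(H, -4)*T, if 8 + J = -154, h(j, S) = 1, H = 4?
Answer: 402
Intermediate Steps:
J = -162 (J = -8 - 154 = -162)
p(b, P) = 12 + P
T = 402 (T = (12 + 10) - (-162 - 1*218) = 22 - (-162 - 218) = 22 - 1*(-380) = 22 + 380 = 402)
h(H, -4)*T = 1*402 = 402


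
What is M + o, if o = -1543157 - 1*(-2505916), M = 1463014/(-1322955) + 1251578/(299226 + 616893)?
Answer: 129649891456175431/134664912405 ≈ 9.6276e+5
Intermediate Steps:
M = 35054050036/134664912405 (M = 1463014*(-1/1322955) + 1251578/916119 = -1463014/1322955 + 1251578*(1/916119) = -1463014/1322955 + 1251578/916119 = 35054050036/134664912405 ≈ 0.26031)
o = 962759 (o = -1543157 + 2505916 = 962759)
M + o = 35054050036/134664912405 + 962759 = 129649891456175431/134664912405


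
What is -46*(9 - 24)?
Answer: 690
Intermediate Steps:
-46*(9 - 24) = -46*(-15) = 690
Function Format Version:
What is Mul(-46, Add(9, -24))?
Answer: 690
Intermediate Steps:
Mul(-46, Add(9, -24)) = Mul(-46, -15) = 690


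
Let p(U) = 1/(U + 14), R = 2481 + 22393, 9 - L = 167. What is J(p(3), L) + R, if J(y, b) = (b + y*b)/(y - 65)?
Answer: 2288645/92 ≈ 24877.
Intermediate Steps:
L = -158 (L = 9 - 1*167 = 9 - 167 = -158)
R = 24874
p(U) = 1/(14 + U)
J(y, b) = (b + b*y)/(-65 + y)
J(p(3), L) + R = -158*(1 + 1/(14 + 3))/(-65 + 1/(14 + 3)) + 24874 = -158*(1 + 1/17)/(-65 + 1/17) + 24874 = -158*18/17/(-1104/17) + 24874 = -158*(-17/1104)*18/17 + 24874 = 237/92 + 24874 = 2288645/92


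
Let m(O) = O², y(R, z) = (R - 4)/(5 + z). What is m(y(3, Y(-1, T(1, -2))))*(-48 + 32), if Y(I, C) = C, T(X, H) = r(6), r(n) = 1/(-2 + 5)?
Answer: -9/16 ≈ -0.56250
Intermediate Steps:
r(n) = ⅓ (r(n) = 1/3 = ⅓)
T(X, H) = ⅓
y(R, z) = (-4 + R)/(5 + z)
m(y(3, Y(-1, T(1, -2))))*(-48 + 32) = ((-4 + 3)/(5 + ⅓))²*(-48 + 32) = (-1/(16/3))²*(-16) = ((3/16)*(-1))²*(-16) = (-3/16)²*(-16) = (9/256)*(-16) = -9/16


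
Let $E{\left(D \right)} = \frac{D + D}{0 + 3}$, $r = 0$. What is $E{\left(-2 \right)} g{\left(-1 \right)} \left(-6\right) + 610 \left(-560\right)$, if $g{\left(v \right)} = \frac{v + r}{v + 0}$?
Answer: $-341592$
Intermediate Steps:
$E{\left(D \right)} = \frac{2 D}{3}$
$g{\left(v \right)} = 1$ ($g{\left(v \right)} = \frac{v + 0}{v + 0} = \frac{v}{v} = 1$)
$E{\left(-2 \right)} g{\left(-1 \right)} \left(-6\right) + 610 \left(-560\right) = \frac{2}{3} \left(-2\right) 1 \left(-6\right) + 610 \left(-560\right) = \left(- \frac{4}{3}\right) 1 \left(-6\right) - 341600 = \left(- \frac{4}{3}\right) \left(-6\right) - 341600 = 8 - 341600 = -341592$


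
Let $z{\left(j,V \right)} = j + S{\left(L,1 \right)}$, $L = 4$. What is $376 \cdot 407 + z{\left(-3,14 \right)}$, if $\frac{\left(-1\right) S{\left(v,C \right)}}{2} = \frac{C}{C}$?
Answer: $153027$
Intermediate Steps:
$S{\left(v,C \right)} = -2$ ($S{\left(v,C \right)} = - 2 \frac{C}{C} = \left(-2\right) 1 = -2$)
$z{\left(j,V \right)} = -2 + j$ ($z{\left(j,V \right)} = j - 2 = -2 + j$)
$376 \cdot 407 + z{\left(-3,14 \right)} = 376 \cdot 407 - 5 = 153032 - 5 = 153027$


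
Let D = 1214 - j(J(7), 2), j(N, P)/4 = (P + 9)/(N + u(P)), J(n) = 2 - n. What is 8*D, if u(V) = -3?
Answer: 9756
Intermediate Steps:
j(N, P) = 4*(9 + P)/(-3 + N) (j(N, P) = 4*((P + 9)/(N - 3)) = 4*((9 + P)/(-3 + N)) = 4*(9 + P)/(-3 + N))
D = 2439/2 (D = 1214 - 4*(9 + 2)/(-3 + (2 - 1*7)) = 1214 - 4*11/(-3 + (2 - 7)) = 1214 - 4*11/(-3 - 5) = 1214 - 4*11/(-8) = 1214 - 4*(-1)*11/8 = 1214 - 1*(-11/2) = 1214 + 11/2 = 2439/2 ≈ 1219.5)
8*D = 8*(2439/2) = 9756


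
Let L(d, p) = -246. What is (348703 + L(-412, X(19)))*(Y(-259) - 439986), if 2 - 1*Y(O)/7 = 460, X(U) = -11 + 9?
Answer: -154433354744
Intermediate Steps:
X(U) = -2
Y(O) = -3206 (Y(O) = 14 - 7*460 = 14 - 3220 = -3206)
(348703 + L(-412, X(19)))*(Y(-259) - 439986) = (348703 - 246)*(-3206 - 439986) = 348457*(-443192) = -154433354744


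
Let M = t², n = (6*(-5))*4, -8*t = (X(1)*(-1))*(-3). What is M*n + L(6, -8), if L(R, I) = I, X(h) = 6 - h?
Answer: -3439/8 ≈ -429.88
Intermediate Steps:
t = -15/8 (t = -(6 - 1*1)*(-1)*(-3)/8 = -(6 - 1)*(-1)*(-3)/8 = -5*(-1)*(-3)/8 = -(-5)*(-3)/8 = -⅛*15 = -15/8 ≈ -1.8750)
n = -120 (n = -30*4 = -120)
M = 225/64 (M = (-15/8)² = 225/64 ≈ 3.5156)
M*n + L(6, -8) = (225/64)*(-120) - 8 = -3375/8 - 8 = -3439/8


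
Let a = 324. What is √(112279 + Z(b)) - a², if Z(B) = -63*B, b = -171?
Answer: -104976 + 2*√30763 ≈ -1.0463e+5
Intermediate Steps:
√(112279 + Z(b)) - a² = √(112279 - 63*(-171)) - 1*324² = √(112279 + 10773) - 1*104976 = √123052 - 104976 = 2*√30763 - 104976 = -104976 + 2*√30763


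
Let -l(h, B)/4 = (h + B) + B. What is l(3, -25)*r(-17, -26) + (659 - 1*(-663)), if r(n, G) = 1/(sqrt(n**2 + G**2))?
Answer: 1322 + 188*sqrt(965)/965 ≈ 1328.1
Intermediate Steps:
l(h, B) = -8*B - 4*h (l(h, B) = -4*((h + B) + B) = -4*((B + h) + B) = -4*(h + 2*B) = -8*B - 4*h)
r(n, G) = 1/sqrt(G**2 + n**2) (r(n, G) = 1/(sqrt(G**2 + n**2)) = 1/sqrt(G**2 + n**2))
l(3, -25)*r(-17, -26) + (659 - 1*(-663)) = (-8*(-25) - 4*3)/sqrt((-26)**2 + (-17)**2) + (659 - 1*(-663)) = (200 - 12)/sqrt(676 + 289) + (659 + 663) = 188/sqrt(965) + 1322 = 188*(sqrt(965)/965) + 1322 = 188*sqrt(965)/965 + 1322 = 1322 + 188*sqrt(965)/965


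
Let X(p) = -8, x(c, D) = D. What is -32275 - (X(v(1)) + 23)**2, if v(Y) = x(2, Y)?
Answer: -32500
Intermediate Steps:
v(Y) = Y
-32275 - (X(v(1)) + 23)**2 = -32275 - (-8 + 23)**2 = -32275 - 1*15**2 = -32275 - 1*225 = -32275 - 225 = -32500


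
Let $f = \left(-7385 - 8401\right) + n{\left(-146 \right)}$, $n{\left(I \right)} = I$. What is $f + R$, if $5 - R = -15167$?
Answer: $-760$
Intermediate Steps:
$R = 15172$ ($R = 5 - -15167 = 5 + 15167 = 15172$)
$f = -15932$ ($f = \left(-7385 - 8401\right) - 146 = -15786 - 146 = -15932$)
$f + R = -15932 + 15172 = -760$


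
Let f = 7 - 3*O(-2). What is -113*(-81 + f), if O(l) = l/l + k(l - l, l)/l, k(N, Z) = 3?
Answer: 16385/2 ≈ 8192.5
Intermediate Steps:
O(l) = 1 + 3/l (O(l) = l/l + 3/l = 1 + 3/l)
f = 17/2 (f = 7 - 3*(3 - 2)/(-2) = 7 - (-3)/2 = 7 - 3*(-½) = 7 + 3/2 = 17/2 ≈ 8.5000)
-113*(-81 + f) = -113*(-81 + 17/2) = -113*(-145/2) = 16385/2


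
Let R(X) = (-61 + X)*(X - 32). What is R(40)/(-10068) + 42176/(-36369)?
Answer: -34876498/30513591 ≈ -1.1430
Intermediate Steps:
R(X) = (-61 + X)*(-32 + X)
R(40)/(-10068) + 42176/(-36369) = (1952 + 40² - 93*40)/(-10068) + 42176/(-36369) = (1952 + 1600 - 3720)*(-1/10068) + 42176*(-1/36369) = -168*(-1/10068) - 42176/36369 = 14/839 - 42176/36369 = -34876498/30513591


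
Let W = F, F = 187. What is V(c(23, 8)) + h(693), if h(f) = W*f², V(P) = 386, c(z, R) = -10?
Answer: 89806949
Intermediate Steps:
W = 187
h(f) = 187*f²
V(c(23, 8)) + h(693) = 386 + 187*693² = 386 + 187*480249 = 386 + 89806563 = 89806949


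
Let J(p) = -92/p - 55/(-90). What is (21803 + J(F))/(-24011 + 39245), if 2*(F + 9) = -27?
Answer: 218077/152340 ≈ 1.4315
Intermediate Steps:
F = -45/2 (F = -9 + (½)*(-27) = -9 - 27/2 = -45/2 ≈ -22.500)
J(p) = 11/18 - 92/p (J(p) = -92/p - 55*(-1/90) = -92/p + 11/18 = 11/18 - 92/p)
(21803 + J(F))/(-24011 + 39245) = (21803 + (11/18 - 92/(-45/2)))/(-24011 + 39245) = (21803 + (11/18 - 92*(-2/45)))/15234 = (21803 + (11/18 + 184/45))*(1/15234) = (21803 + 47/10)*(1/15234) = (218077/10)*(1/15234) = 218077/152340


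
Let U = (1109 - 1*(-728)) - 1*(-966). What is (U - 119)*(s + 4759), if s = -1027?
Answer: 10016688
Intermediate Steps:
U = 2803 (U = (1109 + 728) + 966 = 1837 + 966 = 2803)
(U - 119)*(s + 4759) = (2803 - 119)*(-1027 + 4759) = 2684*3732 = 10016688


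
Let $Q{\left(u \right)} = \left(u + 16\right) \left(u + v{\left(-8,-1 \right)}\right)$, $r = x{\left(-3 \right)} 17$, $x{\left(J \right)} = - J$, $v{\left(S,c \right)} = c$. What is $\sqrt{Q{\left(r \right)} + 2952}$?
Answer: $\sqrt{6302} \approx 79.385$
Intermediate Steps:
$r = 51$ ($r = \left(-1\right) \left(-3\right) 17 = 3 \cdot 17 = 51$)
$Q{\left(u \right)} = \left(-1 + u\right) \left(16 + u\right)$ ($Q{\left(u \right)} = \left(u + 16\right) \left(u - 1\right) = \left(16 + u\right) \left(-1 + u\right) = \left(-1 + u\right) \left(16 + u\right)$)
$\sqrt{Q{\left(r \right)} + 2952} = \sqrt{\left(-16 + 51^{2} + 15 \cdot 51\right) + 2952} = \sqrt{\left(-16 + 2601 + 765\right) + 2952} = \sqrt{3350 + 2952} = \sqrt{6302}$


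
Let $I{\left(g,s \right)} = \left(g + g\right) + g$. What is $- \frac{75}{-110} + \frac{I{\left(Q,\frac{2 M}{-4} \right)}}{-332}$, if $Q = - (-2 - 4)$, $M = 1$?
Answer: $\frac{573}{913} \approx 0.6276$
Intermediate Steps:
$Q = 6$ ($Q = \left(-1\right) \left(-6\right) = 6$)
$I{\left(g,s \right)} = 3 g$ ($I{\left(g,s \right)} = 2 g + g = 3 g$)
$- \frac{75}{-110} + \frac{I{\left(Q,\frac{2 M}{-4} \right)}}{-332} = - \frac{75}{-110} + \frac{3 \cdot 6}{-332} = \left(-75\right) \left(- \frac{1}{110}\right) + 18 \left(- \frac{1}{332}\right) = \frac{15}{22} - \frac{9}{166} = \frac{573}{913}$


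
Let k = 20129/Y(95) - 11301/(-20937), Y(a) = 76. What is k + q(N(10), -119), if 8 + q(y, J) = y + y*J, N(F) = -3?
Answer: 324286367/530404 ≈ 611.39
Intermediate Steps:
q(y, J) = -8 + y + J*y (q(y, J) = -8 + (y + y*J) = -8 + (y + J*y) = -8 + y + J*y)
k = 140766583/530404 (k = 20129/76 - 11301/(-20937) = 20129*(1/76) - 11301*(-1/20937) = 20129/76 + 3767/6979 = 140766583/530404 ≈ 265.40)
k + q(N(10), -119) = 140766583/530404 + (-8 - 3 - 119*(-3)) = 140766583/530404 + (-8 - 3 + 357) = 140766583/530404 + 346 = 324286367/530404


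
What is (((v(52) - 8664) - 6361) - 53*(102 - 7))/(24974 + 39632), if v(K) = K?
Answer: -10004/32303 ≈ -0.30969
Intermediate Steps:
(((v(52) - 8664) - 6361) - 53*(102 - 7))/(24974 + 39632) = (((52 - 8664) - 6361) - 53*(102 - 7))/(24974 + 39632) = ((-8612 - 6361) - 53*95)/64606 = (-14973 - 5035)*(1/64606) = -20008*1/64606 = -10004/32303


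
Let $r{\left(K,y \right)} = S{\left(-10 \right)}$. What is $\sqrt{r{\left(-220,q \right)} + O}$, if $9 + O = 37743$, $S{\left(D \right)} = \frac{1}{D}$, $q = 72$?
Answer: $\frac{\sqrt{3773390}}{10} \approx 194.25$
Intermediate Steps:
$r{\left(K,y \right)} = - \frac{1}{10}$ ($r{\left(K,y \right)} = \frac{1}{-10} = - \frac{1}{10}$)
$O = 37734$ ($O = -9 + 37743 = 37734$)
$\sqrt{r{\left(-220,q \right)} + O} = \sqrt{- \frac{1}{10} + 37734} = \sqrt{\frac{377339}{10}} = \frac{\sqrt{3773390}}{10}$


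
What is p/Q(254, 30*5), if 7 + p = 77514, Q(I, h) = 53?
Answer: 77507/53 ≈ 1462.4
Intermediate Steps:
p = 77507 (p = -7 + 77514 = 77507)
p/Q(254, 30*5) = 77507/53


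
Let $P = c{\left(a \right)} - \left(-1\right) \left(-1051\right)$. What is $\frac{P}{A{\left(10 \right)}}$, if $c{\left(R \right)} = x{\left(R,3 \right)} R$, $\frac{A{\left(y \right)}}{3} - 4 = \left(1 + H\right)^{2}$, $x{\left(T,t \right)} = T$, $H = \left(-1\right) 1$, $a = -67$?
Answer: $\frac{573}{2} \approx 286.5$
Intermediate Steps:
$H = -1$
$A{\left(y \right)} = 12$ ($A{\left(y \right)} = 12 + 3 \left(1 - 1\right)^{2} = 12 + 3 \cdot 0^{2} = 12 + 3 \cdot 0 = 12 + 0 = 12$)
$c{\left(R \right)} = R^{2}$ ($c{\left(R \right)} = R R = R^{2}$)
$P = 3438$ ($P = \left(-67\right)^{2} - \left(-1\right) \left(-1051\right) = 4489 - 1051 = 3438$)
$\frac{P}{A{\left(10 \right)}} = \frac{3438}{12} = 3438 \cdot \frac{1}{12} = \frac{573}{2}$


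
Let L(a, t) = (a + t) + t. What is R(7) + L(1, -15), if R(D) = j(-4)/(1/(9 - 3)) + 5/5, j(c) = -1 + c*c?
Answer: 62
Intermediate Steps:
j(c) = -1 + c²
R(D) = 91 (R(D) = (-1 + (-4)²)/(1/(9 - 3)) + 5/5 = (-1 + 16)/(1/6) + 5*(⅕) = 15/(⅙) + 1 = 15*6 + 1 = 90 + 1 = 91)
L(a, t) = a + 2*t
R(7) + L(1, -15) = 91 + (1 + 2*(-15)) = 91 + (1 - 30) = 91 - 29 = 62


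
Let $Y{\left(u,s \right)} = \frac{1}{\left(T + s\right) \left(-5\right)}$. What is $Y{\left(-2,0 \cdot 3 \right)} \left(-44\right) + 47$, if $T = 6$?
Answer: $\frac{727}{15} \approx 48.467$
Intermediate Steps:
$Y{\left(u,s \right)} = - \frac{1}{5 \left(6 + s\right)}$ ($Y{\left(u,s \right)} = \frac{1}{\left(6 + s\right) \left(-5\right)} = \frac{1}{6 + s} \left(- \frac{1}{5}\right) = - \frac{1}{5 \left(6 + s\right)}$)
$Y{\left(-2,0 \cdot 3 \right)} \left(-44\right) + 47 = - \frac{1}{30 + 5 \cdot 0 \cdot 3} \left(-44\right) + 47 = - \frac{1}{30 + 5 \cdot 0} \left(-44\right) + 47 = - \frac{1}{30 + 0} \left(-44\right) + 47 = - \frac{1}{30} \left(-44\right) + 47 = \left(-1\right) \frac{1}{30} \left(-44\right) + 47 = \left(- \frac{1}{30}\right) \left(-44\right) + 47 = \frac{22}{15} + 47 = \frac{727}{15}$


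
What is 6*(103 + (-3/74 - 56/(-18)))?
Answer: 70643/111 ≈ 636.42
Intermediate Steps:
6*(103 + (-3/74 - 56/(-18))) = 6*(103 + (-3*1/74 - 56*(-1/18))) = 6*(103 + (-3/74 + 28/9)) = 6*(103 + 2045/666) = 6*(70643/666) = 70643/111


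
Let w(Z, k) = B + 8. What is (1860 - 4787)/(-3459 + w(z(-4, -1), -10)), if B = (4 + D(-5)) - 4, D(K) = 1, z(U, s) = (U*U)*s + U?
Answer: 2927/3450 ≈ 0.84841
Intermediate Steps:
z(U, s) = U + s*U**2 (z(U, s) = U**2*s + U = s*U**2 + U = U + s*U**2)
B = 1 (B = (4 + 1) - 4 = 5 - 4 = 1)
w(Z, k) = 9 (w(Z, k) = 1 + 8 = 9)
(1860 - 4787)/(-3459 + w(z(-4, -1), -10)) = (1860 - 4787)/(-3459 + 9) = -2927/(-3450) = -2927*(-1/3450) = 2927/3450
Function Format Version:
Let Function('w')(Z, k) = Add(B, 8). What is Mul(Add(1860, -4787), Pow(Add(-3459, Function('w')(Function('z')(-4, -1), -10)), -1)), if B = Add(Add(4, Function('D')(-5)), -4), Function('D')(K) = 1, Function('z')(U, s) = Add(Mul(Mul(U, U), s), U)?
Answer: Rational(2927, 3450) ≈ 0.84841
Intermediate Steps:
Function('z')(U, s) = Add(U, Mul(s, Pow(U, 2))) (Function('z')(U, s) = Add(Mul(Pow(U, 2), s), U) = Add(Mul(s, Pow(U, 2)), U) = Add(U, Mul(s, Pow(U, 2))))
B = 1 (B = Add(Add(4, 1), -4) = Add(5, -4) = 1)
Function('w')(Z, k) = 9 (Function('w')(Z, k) = Add(1, 8) = 9)
Mul(Add(1860, -4787), Pow(Add(-3459, Function('w')(Function('z')(-4, -1), -10)), -1)) = Mul(Add(1860, -4787), Pow(Add(-3459, 9), -1)) = Mul(-2927, Pow(-3450, -1)) = Mul(-2927, Rational(-1, 3450)) = Rational(2927, 3450)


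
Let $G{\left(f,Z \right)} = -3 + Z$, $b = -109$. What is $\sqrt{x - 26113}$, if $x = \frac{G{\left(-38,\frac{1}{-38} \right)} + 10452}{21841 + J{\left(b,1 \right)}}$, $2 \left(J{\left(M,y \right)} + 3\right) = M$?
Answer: $\frac{2 i \sqrt{12390935921846}}{43567} \approx 161.59 i$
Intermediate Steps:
$J{\left(M,y \right)} = -3 + \frac{M}{2}$
$x = \frac{397061}{827773}$ ($x = \frac{\left(-3 + \frac{1}{-38}\right) + 10452}{21841 + \left(-3 + \frac{1}{2} \left(-109\right)\right)} = \frac{\left(-3 - \frac{1}{38}\right) + 10452}{21841 - \frac{115}{2}} = \frac{- \frac{115}{38} + 10452}{21841 - \frac{115}{2}} = \frac{397061}{38 \cdot \frac{43567}{2}} = \frac{397061}{38} \cdot \frac{2}{43567} = \frac{397061}{827773} \approx 0.47967$)
$\sqrt{x - 26113} = \sqrt{\frac{397061}{827773} - 26113} = \sqrt{- \frac{21615239288}{827773}} = \frac{2 i \sqrt{12390935921846}}{43567}$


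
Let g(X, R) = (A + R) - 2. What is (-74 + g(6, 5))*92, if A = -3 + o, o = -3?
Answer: -7084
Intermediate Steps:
A = -6 (A = -3 - 3 = -6)
g(X, R) = -8 + R (g(X, R) = (-6 + R) - 2 = -8 + R)
(-74 + g(6, 5))*92 = (-74 + (-8 + 5))*92 = (-74 - 3)*92 = -77*92 = -7084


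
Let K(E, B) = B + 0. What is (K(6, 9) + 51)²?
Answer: 3600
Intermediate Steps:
K(E, B) = B
(K(6, 9) + 51)² = (9 + 51)² = 60² = 3600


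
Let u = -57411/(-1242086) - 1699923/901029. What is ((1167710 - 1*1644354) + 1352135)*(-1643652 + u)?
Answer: -536823137360400433420859/373051835498 ≈ -1.4390e+12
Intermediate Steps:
u = -686573861153/373051835498 (u = -57411*(-1/1242086) - 1699923*1/901029 = 57411/1242086 - 566641/300343 = -686573861153/373051835498 ≈ -1.8404)
((1167710 - 1*1644354) + 1352135)*(-1643652 + u) = ((1167710 - 1*1644354) + 1352135)*(-1643652 - 686573861153/373051835498) = ((1167710 - 1644354) + 1352135)*(-613168082093819849/373051835498) = (-476644 + 1352135)*(-613168082093819849/373051835498) = 875491*(-613168082093819849/373051835498) = -536823137360400433420859/373051835498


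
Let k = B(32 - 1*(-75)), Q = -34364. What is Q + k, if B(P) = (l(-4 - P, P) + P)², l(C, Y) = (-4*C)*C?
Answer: 2418342965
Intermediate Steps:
l(C, Y) = -4*C²
B(P) = (P - 4*(-4 - P)²)² (B(P) = (-4*(-4 - P)² + P)² = (P - 4*(-4 - P)²)²)
k = 2418377329 (k = ((32 - 1*(-75)) - 4*(4 + (32 - 1*(-75)))²)² = ((32 + 75) - 4*(4 + (32 + 75))²)² = (107 - 4*(4 + 107)²)² = (107 - 4*111²)² = (107 - 4*12321)² = (107 - 49284)² = (-49177)² = 2418377329)
Q + k = -34364 + 2418377329 = 2418342965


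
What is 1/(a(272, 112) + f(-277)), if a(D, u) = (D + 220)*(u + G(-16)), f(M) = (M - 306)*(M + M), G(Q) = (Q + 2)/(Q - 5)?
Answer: 1/378414 ≈ 2.6426e-6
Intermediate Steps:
G(Q) = (2 + Q)/(-5 + Q)
f(M) = 2*M*(-306 + M) (f(M) = (-306 + M)*(2*M) = 2*M*(-306 + M))
a(D, u) = (220 + D)*(⅔ + u) (a(D, u) = (D + 220)*(u + (2 - 16)/(-5 - 16)) = (220 + D)*(u - 14/(-21)) = (220 + D)*(u - 1/21*(-14)) = (220 + D)*(u + ⅔) = (220 + D)*(⅔ + u))
1/(a(272, 112) + f(-277)) = 1/((440/3 + 220*112 + (⅔)*272 + 272*112) + 2*(-277)*(-306 - 277)) = 1/((440/3 + 24640 + 544/3 + 30464) + 2*(-277)*(-583)) = 1/(55432 + 322982) = 1/378414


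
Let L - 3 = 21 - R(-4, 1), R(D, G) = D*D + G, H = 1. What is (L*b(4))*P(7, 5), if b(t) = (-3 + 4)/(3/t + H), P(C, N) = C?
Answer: 28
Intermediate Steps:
R(D, G) = G + D² (R(D, G) = D² + G = G + D²)
b(t) = 1/(1 + 3/t) (b(t) = (-3 + 4)/(3/t + 1) = 1/(1 + 3/t))
L = 7 (L = 3 + (21 - (1 + (-4)²)) = 3 + (21 - (1 + 16)) = 3 + (21 - 1*17) = 3 + (21 - 17) = 3 + 4 = 7)
(L*b(4))*P(7, 5) = (7*(4/(3 + 4)))*7 = (7*(4/7))*7 = 4*7 = 28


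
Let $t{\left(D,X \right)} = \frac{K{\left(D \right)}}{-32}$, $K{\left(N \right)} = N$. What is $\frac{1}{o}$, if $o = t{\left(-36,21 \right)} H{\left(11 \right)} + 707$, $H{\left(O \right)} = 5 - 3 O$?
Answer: $\frac{2}{1351} \approx 0.0014804$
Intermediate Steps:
$t{\left(D,X \right)} = - \frac{D}{32}$ ($t{\left(D,X \right)} = \frac{D}{-32} = D \left(- \frac{1}{32}\right) = - \frac{D}{32}$)
$o = \frac{1351}{2}$ ($o = \left(- \frac{1}{32}\right) \left(-36\right) \left(5 - 33\right) + 707 = \frac{9 \left(5 - 33\right)}{8} + 707 = \frac{9}{8} \left(-28\right) + 707 = - \frac{63}{2} + 707 = \frac{1351}{2} \approx 675.5$)
$\frac{1}{o} = \frac{1}{\frac{1351}{2}} = \frac{2}{1351}$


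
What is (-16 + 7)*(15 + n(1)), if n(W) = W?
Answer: -144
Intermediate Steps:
(-16 + 7)*(15 + n(1)) = (-16 + 7)*(15 + 1) = -9*16 = -144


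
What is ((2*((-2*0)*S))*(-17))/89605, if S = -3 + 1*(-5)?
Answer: 0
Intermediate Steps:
S = -8 (S = -3 - 5 = -8)
((2*((-2*0)*S))*(-17))/89605 = ((2*(-2*0*(-8)))*(-17))/89605 = ((2*(0*(-8)))*(-17))*(1/89605) = ((2*0)*(-17))*(1/89605) = (0*(-17))*(1/89605) = 0*(1/89605) = 0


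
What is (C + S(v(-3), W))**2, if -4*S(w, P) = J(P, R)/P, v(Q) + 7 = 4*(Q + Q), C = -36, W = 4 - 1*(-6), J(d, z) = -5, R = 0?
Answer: 82369/64 ≈ 1287.0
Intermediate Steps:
W = 10 (W = 4 + 6 = 10)
v(Q) = -7 + 8*Q (v(Q) = -7 + 4*(Q + Q) = -7 + 4*(2*Q) = -7 + 8*Q)
S(w, P) = 5/(4*P) (S(w, P) = -(-5)/(4*P) = 5/(4*P))
(C + S(v(-3), W))**2 = (-36 + (5/4)/10)**2 = (-36 + (5/4)*(1/10))**2 = (-36 + 1/8)**2 = (-287/8)**2 = 82369/64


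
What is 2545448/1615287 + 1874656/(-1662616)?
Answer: 150499388212/335700251349 ≈ 0.44831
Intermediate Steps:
2545448/1615287 + 1874656/(-1662616) = 2545448*(1/1615287) + 1874656*(-1/1662616) = 2545448/1615287 - 234332/207827 = 150499388212/335700251349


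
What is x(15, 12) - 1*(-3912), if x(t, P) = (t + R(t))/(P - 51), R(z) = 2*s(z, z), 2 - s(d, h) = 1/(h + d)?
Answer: 2288236/585 ≈ 3911.5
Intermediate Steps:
s(d, h) = 2 - 1/(d + h) (s(d, h) = 2 - 1/(h + d) = 2 - 1/(d + h))
R(z) = (-1 + 4*z)/z (R(z) = 2*((-1 + 2*z + 2*z)/(z + z)) = 2*((-1 + 4*z)/((2*z))) = 2*((1/(2*z))*(-1 + 4*z)) = 2*((-1 + 4*z)/(2*z)) = (-1 + 4*z)/z)
x(t, P) = (4 + t - 1/t)/(-51 + P) (x(t, P) = (t + (4 - 1/t))/(P - 51) = (4 + t - 1/t)/(-51 + P))
x(15, 12) - 1*(-3912) = (-1 + 15² + 4*15)/(15*(-51 + 12)) - 1*(-3912) = (1/15)*(-1 + 225 + 60)/(-39) + 3912 = (1/15)*(-1/39)*284 + 3912 = -284/585 + 3912 = 2288236/585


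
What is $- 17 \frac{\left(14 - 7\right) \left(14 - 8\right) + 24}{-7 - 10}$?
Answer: $66$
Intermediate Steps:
$- 17 \frac{\left(14 - 7\right) \left(14 - 8\right) + 24}{-7 - 10} = - 17 \frac{7 \cdot 6 + 24}{-17} = - 17 \left(42 + 24\right) \left(- \frac{1}{17}\right) = - 17 \cdot 66 \left(- \frac{1}{17}\right) = \left(-17\right) \left(- \frac{66}{17}\right) = 66$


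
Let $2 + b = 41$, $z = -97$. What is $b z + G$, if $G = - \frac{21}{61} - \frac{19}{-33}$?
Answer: $- \frac{7614713}{2013} \approx -3782.8$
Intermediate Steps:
$G = \frac{466}{2013}$ ($G = \left(-21\right) \frac{1}{61} - - \frac{19}{33} = - \frac{21}{61} + \frac{19}{33} = \frac{466}{2013} \approx 0.2315$)
$b = 39$ ($b = -2 + 41 = 39$)
$b z + G = 39 \left(-97\right) + \frac{466}{2013} = -3783 + \frac{466}{2013} = - \frac{7614713}{2013}$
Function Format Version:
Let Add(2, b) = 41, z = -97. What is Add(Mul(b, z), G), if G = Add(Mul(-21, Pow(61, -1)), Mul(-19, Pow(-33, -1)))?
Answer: Rational(-7614713, 2013) ≈ -3782.8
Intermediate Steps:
G = Rational(466, 2013) (G = Add(Mul(-21, Rational(1, 61)), Mul(-19, Rational(-1, 33))) = Add(Rational(-21, 61), Rational(19, 33)) = Rational(466, 2013) ≈ 0.23150)
b = 39 (b = Add(-2, 41) = 39)
Add(Mul(b, z), G) = Add(Mul(39, -97), Rational(466, 2013)) = Add(-3783, Rational(466, 2013)) = Rational(-7614713, 2013)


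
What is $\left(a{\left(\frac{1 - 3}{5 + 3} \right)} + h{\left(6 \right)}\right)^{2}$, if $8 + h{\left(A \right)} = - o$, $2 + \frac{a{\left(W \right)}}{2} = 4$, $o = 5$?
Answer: $81$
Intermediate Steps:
$a{\left(W \right)} = 4$ ($a{\left(W \right)} = -4 + 2 \cdot 4 = -4 + 8 = 4$)
$h{\left(A \right)} = -13$ ($h{\left(A \right)} = -8 - 5 = -13$)
$\left(a{\left(\frac{1 - 3}{5 + 3} \right)} + h{\left(6 \right)}\right)^{2} = \left(4 - 13\right)^{2} = \left(-9\right)^{2} = 81$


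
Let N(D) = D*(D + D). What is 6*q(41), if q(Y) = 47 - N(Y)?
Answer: -19890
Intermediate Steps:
N(D) = 2*D² (N(D) = D*(2*D) = 2*D²)
q(Y) = 47 - 2*Y²
6*q(41) = 6*(47 - 2*41²) = 6*(47 - 2*1681) = 6*(47 - 3362) = 6*(-3315) = -19890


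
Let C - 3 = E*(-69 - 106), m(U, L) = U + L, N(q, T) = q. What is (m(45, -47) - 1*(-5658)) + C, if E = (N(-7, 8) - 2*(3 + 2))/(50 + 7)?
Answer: 325538/57 ≈ 5711.2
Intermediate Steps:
m(U, L) = L + U
E = -17/57 (E = (-7 - 2*(3 + 2))/(50 + 7) = (-7 - 2*5)/57 = (-7 - 10)*(1/57) = -17*1/57 = -17/57 ≈ -0.29825)
C = 3146/57 (C = 3 - 17*(-69 - 106)/57 = 3 - 17/57*(-175) = 3 + 2975/57 = 3146/57 ≈ 55.193)
(m(45, -47) - 1*(-5658)) + C = ((-47 + 45) - 1*(-5658)) + 3146/57 = (-2 + 5658) + 3146/57 = 5656 + 3146/57 = 325538/57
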